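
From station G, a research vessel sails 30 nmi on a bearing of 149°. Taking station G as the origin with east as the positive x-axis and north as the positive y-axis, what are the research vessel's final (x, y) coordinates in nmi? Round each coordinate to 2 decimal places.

Leg 1 (149°, 30 nmi): east 30 sin 149° = 15.45, north 30 cos 149° = -25.72
Summing: 15.45 nmi east, -25.72 nmi north → (15.45, -25.72).

(15.45, -25.72)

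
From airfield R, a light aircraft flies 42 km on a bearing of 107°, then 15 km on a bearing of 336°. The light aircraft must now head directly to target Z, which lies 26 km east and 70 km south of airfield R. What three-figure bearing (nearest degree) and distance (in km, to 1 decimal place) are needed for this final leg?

Leg 1 (107°, 42 km): east 42 sin 107° = 40.16, north 42 cos 107° = -12.28
Leg 2 (336°, 15 km): east 15 sin 336° = -6.10, north 15 cos 336° = 13.70
Current position: (34.06, 1.42). Target: (26, -70). Remaining: Δeast = -8.06, Δnorth = -71.42.
Bearing = atan2(-8.06, -71.42) mod 360° = 186.44°; distance = √((-8.06)² + (-71.42)²) = 71.877 km.

186°, 71.9 km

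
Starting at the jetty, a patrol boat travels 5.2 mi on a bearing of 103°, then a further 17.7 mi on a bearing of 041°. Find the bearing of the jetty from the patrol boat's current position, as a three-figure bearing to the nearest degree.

Leg 1 (103°, 5.2 mi): east 5.2 sin 103° = 5.07, north 5.2 cos 103° = -1.17
Leg 2 (041°, 17.7 mi): east 17.7 sin 41° = 11.61, north 17.7 cos 41° = 13.36
Net displacement: 16.68 east, 12.19 north. Direction back to start is (-16.68, -12.19): bearing = atan2(-16.68, -12.19) mod 360° = 233.84° ≈ 234°.

234°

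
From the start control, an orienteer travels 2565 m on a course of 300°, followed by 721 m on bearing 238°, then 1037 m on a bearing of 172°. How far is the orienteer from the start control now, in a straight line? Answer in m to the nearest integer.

2691 m

Leg 1 (300°, 2565 m): east 2565 sin 300° = -2221.36, north 2565 cos 300° = 1282.50
Leg 2 (238°, 721 m): east 721 sin 238° = -611.44, north 721 cos 238° = -382.07
Leg 3 (172°, 1037 m): east 1037 sin 172° = 144.32, north 1037 cos 172° = -1026.91
Net: -2688.48 east, -126.48 north. Distance = √((-2688.48)² + (-126.48)²) = 2691.449 m.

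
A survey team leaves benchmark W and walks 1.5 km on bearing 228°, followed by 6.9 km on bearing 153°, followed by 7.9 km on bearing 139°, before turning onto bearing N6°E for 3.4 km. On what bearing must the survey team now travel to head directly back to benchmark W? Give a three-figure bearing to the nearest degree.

322°

Leg 1 (228°, 1.5 km): east 1.5 sin 228° = -1.11, north 1.5 cos 228° = -1.00
Leg 2 (153°, 6.9 km): east 6.9 sin 153° = 3.13, north 6.9 cos 153° = -6.15
Leg 3 (139°, 7.9 km): east 7.9 sin 139° = 5.18, north 7.9 cos 139° = -5.96
Leg 4 (N6°E, 3.4 km): east 3.4 sin 6° = 0.36, north 3.4 cos 6° = 3.38
Net displacement: 7.56 east, -9.73 north. Direction back to start is (-7.56, 9.73): bearing = atan2(-7.56, 9.73) mod 360° = 322.18° ≈ 322°.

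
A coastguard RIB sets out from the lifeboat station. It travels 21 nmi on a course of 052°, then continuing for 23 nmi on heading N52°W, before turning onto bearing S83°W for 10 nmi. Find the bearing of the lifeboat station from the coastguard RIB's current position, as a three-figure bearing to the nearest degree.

156°

Leg 1 (052°, 21 nmi): east 21 sin 52° = 16.55, north 21 cos 52° = 12.93
Leg 2 (N52°W, 23 nmi): east 23 sin 308° = -18.12, north 23 cos 308° = 14.16
Leg 3 (S83°W, 10 nmi): east 10 sin 263° = -9.93, north 10 cos 263° = -1.22
Net displacement: -11.50 east, 25.87 north. Direction back to start is (11.50, -25.87): bearing = atan2(11.50, -25.87) mod 360° = 156.03° ≈ 156°.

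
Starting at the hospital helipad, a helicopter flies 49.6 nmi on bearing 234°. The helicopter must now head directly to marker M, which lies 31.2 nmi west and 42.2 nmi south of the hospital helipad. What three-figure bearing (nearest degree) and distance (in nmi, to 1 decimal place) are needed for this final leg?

Leg 1 (234°, 49.6 nmi): east 49.6 sin 234° = -40.13, north 49.6 cos 234° = -29.15
Current position: (-40.13, -29.15). Target: (-31.2, -42.2). Remaining: Δeast = 8.93, Δnorth = -13.05.
Bearing = atan2(8.93, -13.05) mod 360° = 145.62°; distance = √((8.93)² + (-13.05)²) = 15.808 nmi.

146°, 15.8 nmi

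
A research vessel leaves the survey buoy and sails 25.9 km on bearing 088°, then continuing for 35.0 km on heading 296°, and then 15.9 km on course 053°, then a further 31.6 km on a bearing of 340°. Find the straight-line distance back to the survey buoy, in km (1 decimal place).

55.6 km

Leg 1 (088°, 25.9 km): east 25.9 sin 88° = 25.88, north 25.9 cos 88° = 0.90
Leg 2 (296°, 35.0 km): east 35.0 sin 296° = -31.46, north 35.0 cos 296° = 15.34
Leg 3 (053°, 15.9 km): east 15.9 sin 53° = 12.70, north 15.9 cos 53° = 9.57
Leg 4 (340°, 31.6 km): east 31.6 sin 340° = -10.81, north 31.6 cos 340° = 29.69
Net: -3.68 east, 55.51 north. Distance = √((-3.68)² + (55.51)²) = 55.632 km.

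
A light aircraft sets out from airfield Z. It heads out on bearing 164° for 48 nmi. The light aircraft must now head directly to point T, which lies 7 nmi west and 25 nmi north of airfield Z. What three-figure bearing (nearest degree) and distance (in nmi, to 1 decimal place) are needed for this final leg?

344°, 74.0 nmi

Leg 1 (164°, 48 nmi): east 48 sin 164° = 13.23, north 48 cos 164° = -46.14
Current position: (13.23, -46.14). Target: (-7, 25). Remaining: Δeast = -20.23, Δnorth = 71.14.
Bearing = atan2(-20.23, 71.14) mod 360° = 344.13°; distance = √((-20.23)² + (71.14)²) = 73.961 nmi.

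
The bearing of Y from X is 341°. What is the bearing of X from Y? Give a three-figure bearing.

161°

Back-bearing = 341° − 180° = 161°.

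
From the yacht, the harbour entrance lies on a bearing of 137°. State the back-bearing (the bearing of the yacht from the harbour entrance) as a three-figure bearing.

317°

Back-bearing = 137° + 180° = 317°.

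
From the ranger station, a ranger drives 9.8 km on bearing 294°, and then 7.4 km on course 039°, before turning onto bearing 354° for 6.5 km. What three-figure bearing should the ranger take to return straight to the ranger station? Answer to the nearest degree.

163°

Leg 1 (294°, 9.8 km): east 9.8 sin 294° = -8.95, north 9.8 cos 294° = 3.99
Leg 2 (039°, 7.4 km): east 7.4 sin 39° = 4.66, north 7.4 cos 39° = 5.75
Leg 3 (354°, 6.5 km): east 6.5 sin 354° = -0.68, north 6.5 cos 354° = 6.46
Net displacement: -4.98 east, 16.20 north. Direction back to start is (4.98, -16.20): bearing = atan2(4.98, -16.20) mod 360° = 162.93° ≈ 163°.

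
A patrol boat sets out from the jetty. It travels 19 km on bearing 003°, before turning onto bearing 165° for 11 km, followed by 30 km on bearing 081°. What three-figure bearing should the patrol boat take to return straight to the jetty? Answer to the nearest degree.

Leg 1 (003°, 19 km): east 19 sin 3° = 0.99, north 19 cos 3° = 18.97
Leg 2 (165°, 11 km): east 11 sin 165° = 2.85, north 11 cos 165° = -10.63
Leg 3 (081°, 30 km): east 30 sin 81° = 29.63, north 30 cos 81° = 4.69
Net displacement: 33.47 east, 13.04 north. Direction back to start is (-33.47, -13.04): bearing = atan2(-33.47, -13.04) mod 360° = 248.71° ≈ 249°.

249°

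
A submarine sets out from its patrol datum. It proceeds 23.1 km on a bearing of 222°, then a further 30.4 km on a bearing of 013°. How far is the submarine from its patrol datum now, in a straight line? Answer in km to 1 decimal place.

Leg 1 (222°, 23.1 km): east 23.1 sin 222° = -15.46, north 23.1 cos 222° = -17.17
Leg 2 (013°, 30.4 km): east 30.4 sin 13° = 6.84, north 30.4 cos 13° = 29.62
Net: -8.62 east, 12.45 north. Distance = √((-8.62)² + (12.45)²) = 15.145 km.

15.1 km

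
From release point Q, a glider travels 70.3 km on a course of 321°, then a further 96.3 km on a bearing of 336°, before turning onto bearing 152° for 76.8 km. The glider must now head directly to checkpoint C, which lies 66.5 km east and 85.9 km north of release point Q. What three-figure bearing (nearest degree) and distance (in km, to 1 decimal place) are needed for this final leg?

084°, 114.4 km

Leg 1 (321°, 70.3 km): east 70.3 sin 321° = -44.24, north 70.3 cos 321° = 54.63
Leg 2 (336°, 96.3 km): east 96.3 sin 336° = -39.17, north 96.3 cos 336° = 87.97
Leg 3 (152°, 76.8 km): east 76.8 sin 152° = 36.06, north 76.8 cos 152° = -67.81
Current position: (-47.35, 74.80). Target: (66.5, 85.9). Remaining: Δeast = 113.85, Δnorth = 11.10.
Bearing = atan2(113.85, 11.10) mod 360° = 84.43°; distance = √((113.85)² + (11.10)²) = 114.395 km.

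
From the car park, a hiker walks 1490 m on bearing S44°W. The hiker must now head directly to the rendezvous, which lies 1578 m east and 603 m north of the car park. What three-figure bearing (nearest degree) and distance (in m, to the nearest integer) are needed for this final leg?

Leg 1 (S44°W, 1490 m): east 1490 sin 224° = -1035.04, north 1490 cos 224° = -1071.82
Current position: (-1035.04, -1071.82). Target: (1578, 603). Remaining: Δeast = 2613.04, Δnorth = 1674.82.
Bearing = atan2(2613.04, 1674.82) mod 360° = 57.34°; distance = √((2613.04)² + (1674.82)²) = 3103.706 m.

057°, 3104 m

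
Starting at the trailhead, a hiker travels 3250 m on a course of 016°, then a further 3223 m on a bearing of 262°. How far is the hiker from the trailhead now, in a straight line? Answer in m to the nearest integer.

Leg 1 (016°, 3250 m): east 3250 sin 16° = 895.82, north 3250 cos 16° = 3124.10
Leg 2 (262°, 3223 m): east 3223 sin 262° = -3191.63, north 3223 cos 262° = -448.55
Net: -2295.81 east, 2675.55 north. Distance = √((-2295.81)² + (2675.55)²) = 3525.521 m.

3526 m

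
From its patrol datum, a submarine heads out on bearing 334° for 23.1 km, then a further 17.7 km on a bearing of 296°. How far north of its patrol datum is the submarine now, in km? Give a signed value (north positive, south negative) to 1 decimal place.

Leg 1 (334°, 23.1 km): east 23.1 sin 334° = -10.13, north 23.1 cos 334° = 20.76
Leg 2 (296°, 17.7 km): east 17.7 sin 296° = -15.91, north 17.7 cos 296° = 7.76
Net north component: 28.52 km.

28.5 km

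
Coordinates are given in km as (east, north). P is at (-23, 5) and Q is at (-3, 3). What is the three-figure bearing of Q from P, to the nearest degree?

Δeast = -3 − -23 = 20.00; Δnorth = 3 − 5 = -2.00.
Bearing = atan2(Δeast, Δnorth) mod 360° = 95.71° ≈ 096°.

096°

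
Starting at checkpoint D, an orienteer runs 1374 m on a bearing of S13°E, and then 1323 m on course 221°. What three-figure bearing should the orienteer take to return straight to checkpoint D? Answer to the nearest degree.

Leg 1 (S13°E, 1374 m): east 1374 sin 167° = 309.08, north 1374 cos 167° = -1338.78
Leg 2 (221°, 1323 m): east 1323 sin 221° = -867.97, north 1323 cos 221° = -998.48
Net displacement: -558.88 east, -2337.27 north. Direction back to start is (558.88, 2337.27): bearing = atan2(558.88, 2337.27) mod 360° = 13.45° ≈ 013°.

013°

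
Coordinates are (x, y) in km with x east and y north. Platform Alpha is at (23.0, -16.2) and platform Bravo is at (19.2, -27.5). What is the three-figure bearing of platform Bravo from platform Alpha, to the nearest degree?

Δeast = 19.2 − 23.0 = -3.80; Δnorth = -27.5 − -16.2 = -11.30.
Bearing = atan2(Δeast, Δnorth) mod 360° = 198.59° ≈ 199°.

199°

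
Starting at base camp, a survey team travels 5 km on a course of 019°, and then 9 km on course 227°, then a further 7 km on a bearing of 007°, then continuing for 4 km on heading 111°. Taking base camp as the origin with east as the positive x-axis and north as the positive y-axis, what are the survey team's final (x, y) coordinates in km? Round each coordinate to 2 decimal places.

Leg 1 (019°, 5 km): east 5 sin 19° = 1.63, north 5 cos 19° = 4.73
Leg 2 (227°, 9 km): east 9 sin 227° = -6.58, north 9 cos 227° = -6.14
Leg 3 (007°, 7 km): east 7 sin 7° = 0.85, north 7 cos 7° = 6.95
Leg 4 (111°, 4 km): east 4 sin 111° = 3.73, north 4 cos 111° = -1.43
Summing: -0.37 km east, 4.10 km north → (-0.37, 4.10).

(-0.37, 4.10)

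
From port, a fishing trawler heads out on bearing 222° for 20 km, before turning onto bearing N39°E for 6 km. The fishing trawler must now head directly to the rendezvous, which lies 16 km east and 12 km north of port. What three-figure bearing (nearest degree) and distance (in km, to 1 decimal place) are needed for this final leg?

049°, 33.9 km

Leg 1 (222°, 20 km): east 20 sin 222° = -13.38, north 20 cos 222° = -14.86
Leg 2 (N39°E, 6 km): east 6 sin 39° = 3.78, north 6 cos 39° = 4.66
Current position: (-9.61, -10.20). Target: (16, 12). Remaining: Δeast = 25.61, Δnorth = 22.20.
Bearing = atan2(25.61, 22.20) mod 360° = 49.08°; distance = √((25.61)² + (22.20)²) = 33.890 km.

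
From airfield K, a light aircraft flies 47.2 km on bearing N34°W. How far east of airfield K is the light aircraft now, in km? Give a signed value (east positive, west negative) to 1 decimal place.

-26.4 km

Leg 1 (N34°W, 47.2 km): east 47.2 sin 326° = -26.39, north 47.2 cos 326° = 39.13
Net east component: -26.39 km.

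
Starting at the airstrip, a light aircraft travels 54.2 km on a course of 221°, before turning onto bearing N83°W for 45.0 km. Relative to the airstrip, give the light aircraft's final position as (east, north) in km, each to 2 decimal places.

(-80.22, -35.42)

Leg 1 (221°, 54.2 km): east 54.2 sin 221° = -35.56, north 54.2 cos 221° = -40.91
Leg 2 (N83°W, 45.0 km): east 45.0 sin 277° = -44.66, north 45.0 cos 277° = 5.48
Summing: -80.22 km east, -35.42 km north → (-80.22, -35.42).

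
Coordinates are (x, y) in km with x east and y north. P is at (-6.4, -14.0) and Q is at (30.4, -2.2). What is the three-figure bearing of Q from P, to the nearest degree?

Δeast = 30.4 − -6.4 = 36.80; Δnorth = -2.2 − -14.0 = 11.80.
Bearing = atan2(Δeast, Δnorth) mod 360° = 72.22° ≈ 072°.

072°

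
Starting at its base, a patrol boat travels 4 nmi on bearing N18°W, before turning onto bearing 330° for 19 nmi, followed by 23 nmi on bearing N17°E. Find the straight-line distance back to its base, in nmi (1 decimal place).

Leg 1 (N18°W, 4 nmi): east 4 sin 342° = -1.24, north 4 cos 342° = 3.80
Leg 2 (330°, 19 nmi): east 19 sin 330° = -9.50, north 19 cos 330° = 16.45
Leg 3 (N17°E, 23 nmi): east 23 sin 17° = 6.72, north 23 cos 17° = 22.00
Net: -4.01 east, 42.25 north. Distance = √((-4.01)² + (42.25)²) = 42.444 nmi.

42.4 nmi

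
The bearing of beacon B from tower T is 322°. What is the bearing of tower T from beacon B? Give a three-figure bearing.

Back-bearing = 322° − 180° = 142°.

142°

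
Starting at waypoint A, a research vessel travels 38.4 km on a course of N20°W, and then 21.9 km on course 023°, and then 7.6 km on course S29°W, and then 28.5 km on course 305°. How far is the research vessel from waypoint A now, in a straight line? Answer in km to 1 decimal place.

Leg 1 (N20°W, 38.4 km): east 38.4 sin 340° = -13.13, north 38.4 cos 340° = 36.08
Leg 2 (023°, 21.9 km): east 21.9 sin 23° = 8.56, north 21.9 cos 23° = 20.16
Leg 3 (S29°W, 7.6 km): east 7.6 sin 209° = -3.68, north 7.6 cos 209° = -6.65
Leg 4 (305°, 28.5 km): east 28.5 sin 305° = -23.35, north 28.5 cos 305° = 16.35
Net: -31.61 east, 65.94 north. Distance = √((-31.61)² + (65.94)²) = 73.127 km.

73.1 km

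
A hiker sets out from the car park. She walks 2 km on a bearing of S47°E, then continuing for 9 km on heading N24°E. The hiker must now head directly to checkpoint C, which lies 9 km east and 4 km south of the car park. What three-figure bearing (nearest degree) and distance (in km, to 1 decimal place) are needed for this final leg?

Leg 1 (S47°E, 2 km): east 2 sin 133° = 1.46, north 2 cos 133° = -1.36
Leg 2 (N24°E, 9 km): east 9 sin 24° = 3.66, north 9 cos 24° = 8.22
Current position: (5.12, 6.86). Target: (9, -4). Remaining: Δeast = 3.88, Δnorth = -10.86.
Bearing = atan2(3.88, -10.86) mod 360° = 160.35°; distance = √((3.88)² + (-10.86)²) = 11.529 km.

160°, 11.5 km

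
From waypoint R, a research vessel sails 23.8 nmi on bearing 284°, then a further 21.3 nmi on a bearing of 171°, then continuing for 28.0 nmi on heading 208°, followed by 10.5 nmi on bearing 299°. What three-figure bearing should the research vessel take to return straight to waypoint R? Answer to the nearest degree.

050°

Leg 1 (284°, 23.8 nmi): east 23.8 sin 284° = -23.09, north 23.8 cos 284° = 5.76
Leg 2 (171°, 21.3 nmi): east 21.3 sin 171° = 3.33, north 21.3 cos 171° = -21.04
Leg 3 (208°, 28.0 nmi): east 28.0 sin 208° = -13.15, north 28.0 cos 208° = -24.72
Leg 4 (299°, 10.5 nmi): east 10.5 sin 299° = -9.18, north 10.5 cos 299° = 5.09
Net displacement: -42.09 east, -34.91 north. Direction back to start is (42.09, 34.91): bearing = atan2(42.09, 34.91) mod 360° = 50.33° ≈ 050°.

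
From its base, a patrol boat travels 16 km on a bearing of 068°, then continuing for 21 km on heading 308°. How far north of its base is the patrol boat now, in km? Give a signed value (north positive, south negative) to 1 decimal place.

Leg 1 (068°, 16 km): east 16 sin 68° = 14.83, north 16 cos 68° = 5.99
Leg 2 (308°, 21 km): east 21 sin 308° = -16.55, north 21 cos 308° = 12.93
Net north component: 18.92 km.

18.9 km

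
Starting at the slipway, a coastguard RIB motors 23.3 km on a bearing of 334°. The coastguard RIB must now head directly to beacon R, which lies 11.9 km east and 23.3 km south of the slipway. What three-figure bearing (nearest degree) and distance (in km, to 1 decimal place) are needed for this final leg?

Leg 1 (334°, 23.3 km): east 23.3 sin 334° = -10.21, north 23.3 cos 334° = 20.94
Current position: (-10.21, 20.94). Target: (11.9, -23.3). Remaining: Δeast = 22.11, Δnorth = -44.24.
Bearing = atan2(22.11, -44.24) mod 360° = 153.44°; distance = √((22.11)² + (-44.24)²) = 49.461 km.

153°, 49.5 km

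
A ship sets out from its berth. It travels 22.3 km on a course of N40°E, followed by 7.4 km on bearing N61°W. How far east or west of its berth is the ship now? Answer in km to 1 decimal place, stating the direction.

7.9 km east

Leg 1 (N40°E, 22.3 km): east 22.3 sin 40° = 14.33, north 22.3 cos 40° = 17.08
Leg 2 (N61°W, 7.4 km): east 7.4 sin 299° = -6.47, north 7.4 cos 299° = 3.59
Net east component: 7.86 km.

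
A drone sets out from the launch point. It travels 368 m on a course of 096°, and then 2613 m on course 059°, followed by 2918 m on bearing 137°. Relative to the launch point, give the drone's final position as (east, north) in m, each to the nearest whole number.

(4596, -827)

Leg 1 (096°, 368 m): east 368 sin 96° = 365.98, north 368 cos 96° = -38.47
Leg 2 (059°, 2613 m): east 2613 sin 59° = 2239.78, north 2613 cos 59° = 1345.79
Leg 3 (137°, 2918 m): east 2918 sin 137° = 1990.07, north 2918 cos 137° = -2134.09
Summing: 4595.83 m east, -826.76 m north → (4596, -827).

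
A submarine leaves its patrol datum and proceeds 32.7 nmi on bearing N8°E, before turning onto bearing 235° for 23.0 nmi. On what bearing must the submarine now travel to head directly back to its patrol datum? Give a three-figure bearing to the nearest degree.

Leg 1 (N8°E, 32.7 nmi): east 32.7 sin 8° = 4.55, north 32.7 cos 8° = 32.38
Leg 2 (235°, 23.0 nmi): east 23.0 sin 235° = -18.84, north 23.0 cos 235° = -13.19
Net displacement: -14.29 east, 19.19 north. Direction back to start is (14.29, -19.19): bearing = atan2(14.29, -19.19) mod 360° = 143.33° ≈ 143°.

143°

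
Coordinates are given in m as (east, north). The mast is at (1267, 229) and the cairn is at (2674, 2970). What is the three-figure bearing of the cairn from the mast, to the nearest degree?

027°

Δeast = 2674 − 1267 = 1407.00; Δnorth = 2970 − 229 = 2741.00.
Bearing = atan2(Δeast, Δnorth) mod 360° = 27.17° ≈ 027°.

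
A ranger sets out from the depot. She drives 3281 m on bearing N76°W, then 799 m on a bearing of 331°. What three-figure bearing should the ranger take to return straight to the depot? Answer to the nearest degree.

Leg 1 (N76°W, 3281 m): east 3281 sin 284° = -3183.54, north 3281 cos 284° = 793.75
Leg 2 (331°, 799 m): east 799 sin 331° = -387.36, north 799 cos 331° = 698.82
Net displacement: -3570.90 east, 1492.57 north. Direction back to start is (3570.90, -1492.57): bearing = atan2(3570.90, -1492.57) mod 360° = 112.68° ≈ 113°.

113°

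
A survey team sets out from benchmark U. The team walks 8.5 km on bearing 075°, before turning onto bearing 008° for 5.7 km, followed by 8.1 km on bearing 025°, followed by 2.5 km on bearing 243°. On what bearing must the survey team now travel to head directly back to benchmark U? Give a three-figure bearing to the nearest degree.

216°

Leg 1 (075°, 8.5 km): east 8.5 sin 75° = 8.21, north 8.5 cos 75° = 2.20
Leg 2 (008°, 5.7 km): east 5.7 sin 8° = 0.79, north 5.7 cos 8° = 5.64
Leg 3 (025°, 8.1 km): east 8.1 sin 25° = 3.42, north 8.1 cos 25° = 7.34
Leg 4 (243°, 2.5 km): east 2.5 sin 243° = -2.23, north 2.5 cos 243° = -1.13
Net displacement: 10.20 east, 14.05 north. Direction back to start is (-10.20, -14.05): bearing = atan2(-10.20, -14.05) mod 360° = 215.98° ≈ 216°.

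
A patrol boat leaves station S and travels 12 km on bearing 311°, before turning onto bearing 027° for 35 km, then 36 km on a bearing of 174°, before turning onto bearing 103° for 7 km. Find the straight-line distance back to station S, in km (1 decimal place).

Leg 1 (311°, 12 km): east 12 sin 311° = -9.06, north 12 cos 311° = 7.87
Leg 2 (027°, 35 km): east 35 sin 27° = 15.89, north 35 cos 27° = 31.19
Leg 3 (174°, 36 km): east 36 sin 174° = 3.76, north 36 cos 174° = -35.80
Leg 4 (103°, 7 km): east 7 sin 103° = 6.82, north 7 cos 103° = -1.57
Net: 17.42 east, 1.68 north. Distance = √((17.42)² + (1.68)²) = 17.498 km.

17.5 km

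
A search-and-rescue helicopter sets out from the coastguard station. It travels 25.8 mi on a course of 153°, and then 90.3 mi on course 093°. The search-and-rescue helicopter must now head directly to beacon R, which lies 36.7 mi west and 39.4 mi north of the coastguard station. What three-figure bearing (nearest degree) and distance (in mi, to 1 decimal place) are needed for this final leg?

Leg 1 (153°, 25.8 mi): east 25.8 sin 153° = 11.71, north 25.8 cos 153° = -22.99
Leg 2 (093°, 90.3 mi): east 90.3 sin 93° = 90.18, north 90.3 cos 93° = -4.73
Current position: (101.89, -27.71). Target: (-36.7, 39.4). Remaining: Δeast = -138.59, Δnorth = 67.11.
Bearing = atan2(-138.59, 67.11) mod 360° = 295.84°; distance = √((-138.59)² + (67.11)²) = 153.985 mi.

296°, 154.0 mi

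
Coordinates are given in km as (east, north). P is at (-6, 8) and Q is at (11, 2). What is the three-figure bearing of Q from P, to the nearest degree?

109°

Δeast = 11 − -6 = 17.00; Δnorth = 2 − 8 = -6.00.
Bearing = atan2(Δeast, Δnorth) mod 360° = 109.44° ≈ 109°.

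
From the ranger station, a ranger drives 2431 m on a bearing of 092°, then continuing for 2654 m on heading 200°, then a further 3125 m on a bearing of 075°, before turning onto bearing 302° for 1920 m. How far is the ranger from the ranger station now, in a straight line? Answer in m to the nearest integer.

3008 m

Leg 1 (092°, 2431 m): east 2431 sin 92° = 2429.52, north 2431 cos 92° = -84.84
Leg 2 (200°, 2654 m): east 2654 sin 200° = -907.72, north 2654 cos 200° = -2493.94
Leg 3 (075°, 3125 m): east 3125 sin 75° = 3018.52, north 3125 cos 75° = 808.81
Leg 4 (302°, 1920 m): east 1920 sin 302° = -1628.25, north 1920 cos 302° = 1017.44
Net: 2912.06 east, -752.53 north. Distance = √((2912.06)² + (-752.53)²) = 3007.726 m.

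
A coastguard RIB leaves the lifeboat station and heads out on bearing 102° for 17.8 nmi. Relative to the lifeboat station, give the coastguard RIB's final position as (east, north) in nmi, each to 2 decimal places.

(17.41, -3.70)

Leg 1 (102°, 17.8 nmi): east 17.8 sin 102° = 17.41, north 17.8 cos 102° = -3.70
Summing: 17.41 nmi east, -3.70 nmi north → (17.41, -3.70).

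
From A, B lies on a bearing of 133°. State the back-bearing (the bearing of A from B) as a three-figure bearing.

313°

Back-bearing = 133° + 180° = 313°.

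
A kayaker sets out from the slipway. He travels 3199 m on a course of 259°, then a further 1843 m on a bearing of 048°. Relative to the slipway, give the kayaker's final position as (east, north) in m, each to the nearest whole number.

Leg 1 (259°, 3199 m): east 3199 sin 259° = -3140.23, north 3199 cos 259° = -610.40
Leg 2 (048°, 1843 m): east 1843 sin 48° = 1369.62, north 1843 cos 48° = 1233.21
Summing: -1770.61 m east, 622.81 m north → (-1771, 623).

(-1771, 623)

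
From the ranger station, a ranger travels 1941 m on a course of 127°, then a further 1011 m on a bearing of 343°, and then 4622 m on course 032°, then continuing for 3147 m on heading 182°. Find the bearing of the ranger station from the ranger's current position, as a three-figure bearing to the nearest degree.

261°

Leg 1 (127°, 1941 m): east 1941 sin 127° = 1550.15, north 1941 cos 127° = -1168.12
Leg 2 (343°, 1011 m): east 1011 sin 343° = -295.59, north 1011 cos 343° = 966.82
Leg 3 (032°, 4622 m): east 4622 sin 32° = 2449.29, north 4622 cos 32° = 3919.68
Leg 4 (182°, 3147 m): east 3147 sin 182° = -109.83, north 3147 cos 182° = -3145.08
Net displacement: 3594.02 east, 573.30 north. Direction back to start is (-3594.02, -573.30): bearing = atan2(-3594.02, -573.30) mod 360° = 260.94° ≈ 261°.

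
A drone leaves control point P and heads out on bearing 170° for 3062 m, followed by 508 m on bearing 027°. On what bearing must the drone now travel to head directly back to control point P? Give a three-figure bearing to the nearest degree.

343°

Leg 1 (170°, 3062 m): east 3062 sin 170° = 531.71, north 3062 cos 170° = -3015.48
Leg 2 (027°, 508 m): east 508 sin 27° = 230.63, north 508 cos 27° = 452.63
Net displacement: 762.34 east, -2562.85 north. Direction back to start is (-762.34, 2562.85): bearing = atan2(-762.34, 2562.85) mod 360° = 343.43° ≈ 343°.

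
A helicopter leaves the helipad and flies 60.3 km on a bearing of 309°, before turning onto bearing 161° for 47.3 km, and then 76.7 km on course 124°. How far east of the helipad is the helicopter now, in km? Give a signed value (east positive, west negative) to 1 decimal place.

Leg 1 (309°, 60.3 km): east 60.3 sin 309° = -46.86, north 60.3 cos 309° = 37.95
Leg 2 (161°, 47.3 km): east 47.3 sin 161° = 15.40, north 47.3 cos 161° = -44.72
Leg 3 (124°, 76.7 km): east 76.7 sin 124° = 63.59, north 76.7 cos 124° = -42.89
Net east component: 32.12 km.

32.1 km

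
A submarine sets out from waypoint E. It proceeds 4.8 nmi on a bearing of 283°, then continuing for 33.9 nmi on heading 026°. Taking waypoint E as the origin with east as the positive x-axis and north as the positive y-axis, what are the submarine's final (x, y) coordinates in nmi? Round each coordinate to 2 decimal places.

(10.18, 31.55)

Leg 1 (283°, 4.8 nmi): east 4.8 sin 283° = -4.68, north 4.8 cos 283° = 1.08
Leg 2 (026°, 33.9 nmi): east 33.9 sin 26° = 14.86, north 33.9 cos 26° = 30.47
Summing: 10.18 nmi east, 31.55 nmi north → (10.18, 31.55).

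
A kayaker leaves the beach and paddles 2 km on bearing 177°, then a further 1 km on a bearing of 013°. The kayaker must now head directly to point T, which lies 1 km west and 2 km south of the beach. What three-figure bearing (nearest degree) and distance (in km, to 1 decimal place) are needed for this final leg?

234°, 1.7 km

Leg 1 (177°, 2 km): east 2 sin 177° = 0.10, north 2 cos 177° = -2.00
Leg 2 (013°, 1 km): east 1 sin 13° = 0.22, north 1 cos 13° = 0.97
Current position: (0.33, -1.02). Target: (-1, -2). Remaining: Δeast = -1.33, Δnorth = -0.98.
Bearing = atan2(-1.33, -0.98) mod 360° = 233.69°; distance = √((-1.33)² + (-0.98)²) = 1.650 km.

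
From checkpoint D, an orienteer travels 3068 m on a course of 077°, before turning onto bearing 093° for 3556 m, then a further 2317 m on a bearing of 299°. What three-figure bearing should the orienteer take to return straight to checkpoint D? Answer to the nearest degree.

Leg 1 (077°, 3068 m): east 3068 sin 77° = 2989.37, north 3068 cos 77° = 690.15
Leg 2 (093°, 3556 m): east 3556 sin 93° = 3551.13, north 3556 cos 93° = -186.11
Leg 3 (299°, 2317 m): east 2317 sin 299° = -2026.49, north 2317 cos 299° = 1123.30
Net displacement: 4514.00 east, 1627.35 north. Direction back to start is (-4514.00, -1627.35): bearing = atan2(-4514.00, -1627.35) mod 360° = 250.18° ≈ 250°.

250°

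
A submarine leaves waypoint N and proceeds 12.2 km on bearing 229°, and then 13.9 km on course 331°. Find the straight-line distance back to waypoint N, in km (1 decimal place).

Leg 1 (229°, 12.2 km): east 12.2 sin 229° = -9.21, north 12.2 cos 229° = -8.00
Leg 2 (331°, 13.9 km): east 13.9 sin 331° = -6.74, north 13.9 cos 331° = 12.16
Net: -15.95 east, 4.15 north. Distance = √((-15.95)² + (4.15)²) = 16.478 km.

16.5 km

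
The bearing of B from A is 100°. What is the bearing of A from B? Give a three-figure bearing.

280°

Back-bearing = 100° + 180° = 280°.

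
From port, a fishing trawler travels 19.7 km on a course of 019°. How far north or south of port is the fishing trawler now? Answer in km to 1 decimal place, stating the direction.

18.6 km north

Leg 1 (019°, 19.7 km): east 19.7 sin 19° = 6.41, north 19.7 cos 19° = 18.63
Net north component: 18.63 km.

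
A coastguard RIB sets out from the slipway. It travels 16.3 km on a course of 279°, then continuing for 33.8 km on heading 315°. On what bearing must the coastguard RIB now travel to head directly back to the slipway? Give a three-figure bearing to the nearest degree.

123°

Leg 1 (279°, 16.3 km): east 16.3 sin 279° = -16.10, north 16.3 cos 279° = 2.55
Leg 2 (315°, 33.8 km): east 33.8 sin 315° = -23.90, north 33.8 cos 315° = 23.90
Net displacement: -40.00 east, 26.45 north. Direction back to start is (40.00, -26.45): bearing = atan2(40.00, -26.45) mod 360° = 123.48° ≈ 123°.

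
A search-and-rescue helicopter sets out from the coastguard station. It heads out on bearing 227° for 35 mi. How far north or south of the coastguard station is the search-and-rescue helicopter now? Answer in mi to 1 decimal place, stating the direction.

Leg 1 (227°, 35 mi): east 35 sin 227° = -25.60, north 35 cos 227° = -23.87
Net north component: -23.87 mi.

23.9 mi south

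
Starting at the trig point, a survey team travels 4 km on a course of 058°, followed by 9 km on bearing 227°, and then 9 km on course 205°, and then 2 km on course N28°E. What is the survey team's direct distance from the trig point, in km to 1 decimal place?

12.0 km

Leg 1 (058°, 4 km): east 4 sin 58° = 3.39, north 4 cos 58° = 2.12
Leg 2 (227°, 9 km): east 9 sin 227° = -6.58, north 9 cos 227° = -6.14
Leg 3 (205°, 9 km): east 9 sin 205° = -3.80, north 9 cos 205° = -8.16
Leg 4 (N28°E, 2 km): east 2 sin 28° = 0.94, north 2 cos 28° = 1.77
Net: -6.05 east, -10.41 north. Distance = √((-6.05)² + (-10.41)²) = 12.042 km.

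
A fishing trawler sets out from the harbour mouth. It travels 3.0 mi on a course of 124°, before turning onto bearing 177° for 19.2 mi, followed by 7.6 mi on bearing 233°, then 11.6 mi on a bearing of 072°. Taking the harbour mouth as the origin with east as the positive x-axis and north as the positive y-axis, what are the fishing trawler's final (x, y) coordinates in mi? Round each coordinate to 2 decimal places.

(8.45, -21.84)

Leg 1 (124°, 3.0 mi): east 3.0 sin 124° = 2.49, north 3.0 cos 124° = -1.68
Leg 2 (177°, 19.2 mi): east 19.2 sin 177° = 1.00, north 19.2 cos 177° = -19.17
Leg 3 (233°, 7.6 mi): east 7.6 sin 233° = -6.07, north 7.6 cos 233° = -4.57
Leg 4 (072°, 11.6 mi): east 11.6 sin 72° = 11.03, north 11.6 cos 72° = 3.58
Summing: 8.45 mi east, -21.84 mi north → (8.45, -21.84).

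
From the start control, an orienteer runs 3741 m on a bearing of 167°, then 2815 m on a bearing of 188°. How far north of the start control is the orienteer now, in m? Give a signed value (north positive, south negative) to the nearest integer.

-6433 m

Leg 1 (167°, 3741 m): east 3741 sin 167° = 841.54, north 3741 cos 167° = -3645.12
Leg 2 (188°, 2815 m): east 2815 sin 188° = -391.77, north 2815 cos 188° = -2787.60
Net north component: -6432.72 m.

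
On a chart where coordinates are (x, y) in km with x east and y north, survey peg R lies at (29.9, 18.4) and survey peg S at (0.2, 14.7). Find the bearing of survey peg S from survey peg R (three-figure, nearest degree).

Δeast = 0.2 − 29.9 = -29.70; Δnorth = 14.7 − 18.4 = -3.70.
Bearing = atan2(Δeast, Δnorth) mod 360° = 262.90° ≈ 263°.

263°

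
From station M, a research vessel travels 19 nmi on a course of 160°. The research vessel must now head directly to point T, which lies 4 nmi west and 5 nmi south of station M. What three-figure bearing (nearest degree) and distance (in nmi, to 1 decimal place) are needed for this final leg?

Leg 1 (160°, 19 nmi): east 19 sin 160° = 6.50, north 19 cos 160° = -17.85
Current position: (6.50, -17.85). Target: (-4, -5). Remaining: Δeast = -10.50, Δnorth = 12.85.
Bearing = atan2(-10.50, 12.85) mod 360° = 320.76°; distance = √((-10.50)² + (12.85)²) = 16.597 nmi.

321°, 16.6 nmi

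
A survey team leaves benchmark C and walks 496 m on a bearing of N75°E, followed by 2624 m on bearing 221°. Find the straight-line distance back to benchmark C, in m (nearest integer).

Leg 1 (N75°E, 496 m): east 496 sin 75° = 479.10, north 496 cos 75° = 128.37
Leg 2 (221°, 2624 m): east 2624 sin 221° = -1721.50, north 2624 cos 221° = -1980.36
Net: -1242.40 east, -1851.98 north. Distance = √((-1242.40)² + (-1851.98)²) = 2230.112 m.

2230 m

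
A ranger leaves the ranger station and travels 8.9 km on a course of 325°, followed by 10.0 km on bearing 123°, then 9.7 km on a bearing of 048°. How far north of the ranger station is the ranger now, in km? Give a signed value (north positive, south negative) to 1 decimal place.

Leg 1 (325°, 8.9 km): east 8.9 sin 325° = -5.10, north 8.9 cos 325° = 7.29
Leg 2 (123°, 10.0 km): east 10.0 sin 123° = 8.39, north 10.0 cos 123° = -5.45
Leg 3 (048°, 9.7 km): east 9.7 sin 48° = 7.21, north 9.7 cos 48° = 6.49
Net north component: 8.33 km.

8.3 km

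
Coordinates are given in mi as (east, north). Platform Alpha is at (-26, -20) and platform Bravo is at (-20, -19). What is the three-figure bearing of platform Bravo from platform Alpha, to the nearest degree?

Δeast = -20 − -26 = 6.00; Δnorth = -19 − -20 = 1.00.
Bearing = atan2(Δeast, Δnorth) mod 360° = 80.54° ≈ 081°.

081°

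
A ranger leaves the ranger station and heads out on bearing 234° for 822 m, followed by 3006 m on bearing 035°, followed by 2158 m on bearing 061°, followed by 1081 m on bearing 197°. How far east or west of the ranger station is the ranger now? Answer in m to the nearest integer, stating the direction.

Leg 1 (234°, 822 m): east 822 sin 234° = -665.01, north 822 cos 234° = -483.16
Leg 2 (035°, 3006 m): east 3006 sin 35° = 1724.17, north 3006 cos 35° = 2462.37
Leg 3 (061°, 2158 m): east 2158 sin 61° = 1887.43, north 2158 cos 61° = 1046.22
Leg 4 (197°, 1081 m): east 1081 sin 197° = -316.05, north 1081 cos 197° = -1033.77
Net east component: 2630.53 m.

2631 m east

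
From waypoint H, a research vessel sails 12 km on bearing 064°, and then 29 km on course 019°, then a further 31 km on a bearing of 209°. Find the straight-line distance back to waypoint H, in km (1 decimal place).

Leg 1 (064°, 12 km): east 12 sin 64° = 10.79, north 12 cos 64° = 5.26
Leg 2 (019°, 29 km): east 29 sin 19° = 9.44, north 29 cos 19° = 27.42
Leg 3 (209°, 31 km): east 31 sin 209° = -15.03, north 31 cos 209° = -27.11
Net: 5.20 east, 5.57 north. Distance = √((5.20)² + (5.57)²) = 7.617 km.

7.6 km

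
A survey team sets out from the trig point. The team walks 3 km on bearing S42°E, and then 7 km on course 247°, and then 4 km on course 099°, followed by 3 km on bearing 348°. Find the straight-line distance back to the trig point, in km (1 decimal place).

2.9 km

Leg 1 (S42°E, 3 km): east 3 sin 138° = 2.01, north 3 cos 138° = -2.23
Leg 2 (247°, 7 km): east 7 sin 247° = -6.44, north 7 cos 247° = -2.74
Leg 3 (099°, 4 km): east 4 sin 99° = 3.95, north 4 cos 99° = -0.63
Leg 4 (348°, 3 km): east 3 sin 348° = -0.62, north 3 cos 348° = 2.93
Net: -1.11 east, -2.66 north. Distance = √((-1.11)² + (-2.66)²) = 2.878 km.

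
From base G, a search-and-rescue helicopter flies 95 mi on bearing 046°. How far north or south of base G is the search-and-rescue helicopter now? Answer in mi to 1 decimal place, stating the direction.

Leg 1 (046°, 95 mi): east 95 sin 46° = 68.34, north 95 cos 46° = 65.99
Net north component: 65.99 mi.

66.0 mi north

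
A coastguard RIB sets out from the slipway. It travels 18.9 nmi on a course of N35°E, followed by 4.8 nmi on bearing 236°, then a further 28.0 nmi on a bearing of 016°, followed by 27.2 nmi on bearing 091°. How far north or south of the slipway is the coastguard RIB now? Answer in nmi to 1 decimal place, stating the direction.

Leg 1 (N35°E, 18.9 nmi): east 18.9 sin 35° = 10.84, north 18.9 cos 35° = 15.48
Leg 2 (236°, 4.8 nmi): east 4.8 sin 236° = -3.98, north 4.8 cos 236° = -2.68
Leg 3 (016°, 28.0 nmi): east 28.0 sin 16° = 7.72, north 28.0 cos 16° = 26.92
Leg 4 (091°, 27.2 nmi): east 27.2 sin 91° = 27.20, north 27.2 cos 91° = -0.47
Net north component: 39.24 nmi.

39.2 nmi north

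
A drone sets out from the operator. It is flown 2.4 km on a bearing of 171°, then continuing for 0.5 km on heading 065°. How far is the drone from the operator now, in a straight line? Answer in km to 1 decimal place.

2.3 km

Leg 1 (171°, 2.4 km): east 2.4 sin 171° = 0.38, north 2.4 cos 171° = -2.37
Leg 2 (065°, 0.5 km): east 0.5 sin 65° = 0.45, north 0.5 cos 65° = 0.21
Net: 0.83 east, -2.16 north. Distance = √((0.83)² + (-2.16)²) = 2.313 km.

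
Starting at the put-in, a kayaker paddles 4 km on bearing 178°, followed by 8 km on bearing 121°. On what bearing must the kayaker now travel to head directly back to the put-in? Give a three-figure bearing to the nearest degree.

Leg 1 (178°, 4 km): east 4 sin 178° = 0.14, north 4 cos 178° = -4.00
Leg 2 (121°, 8 km): east 8 sin 121° = 6.86, north 8 cos 121° = -4.12
Net displacement: 7.00 east, -8.12 north. Direction back to start is (-7.00, 8.12): bearing = atan2(-7.00, 8.12) mod 360° = 319.24° ≈ 319°.

319°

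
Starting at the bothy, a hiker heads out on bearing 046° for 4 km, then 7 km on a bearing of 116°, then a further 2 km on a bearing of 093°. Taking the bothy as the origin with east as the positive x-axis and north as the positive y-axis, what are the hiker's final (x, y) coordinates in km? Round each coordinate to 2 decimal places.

Leg 1 (046°, 4 km): east 4 sin 46° = 2.88, north 4 cos 46° = 2.78
Leg 2 (116°, 7 km): east 7 sin 116° = 6.29, north 7 cos 116° = -3.07
Leg 3 (093°, 2 km): east 2 sin 93° = 2.00, north 2 cos 93° = -0.10
Summing: 11.17 km east, -0.39 km north → (11.17, -0.39).

(11.17, -0.39)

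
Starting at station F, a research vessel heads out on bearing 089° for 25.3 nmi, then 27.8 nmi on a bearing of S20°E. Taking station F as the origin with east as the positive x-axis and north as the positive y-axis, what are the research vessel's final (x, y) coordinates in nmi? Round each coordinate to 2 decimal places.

Leg 1 (089°, 25.3 nmi): east 25.3 sin 89° = 25.30, north 25.3 cos 89° = 0.44
Leg 2 (S20°E, 27.8 nmi): east 27.8 sin 160° = 9.51, north 27.8 cos 160° = -26.12
Summing: 34.80 nmi east, -25.68 nmi north → (34.80, -25.68).

(34.80, -25.68)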